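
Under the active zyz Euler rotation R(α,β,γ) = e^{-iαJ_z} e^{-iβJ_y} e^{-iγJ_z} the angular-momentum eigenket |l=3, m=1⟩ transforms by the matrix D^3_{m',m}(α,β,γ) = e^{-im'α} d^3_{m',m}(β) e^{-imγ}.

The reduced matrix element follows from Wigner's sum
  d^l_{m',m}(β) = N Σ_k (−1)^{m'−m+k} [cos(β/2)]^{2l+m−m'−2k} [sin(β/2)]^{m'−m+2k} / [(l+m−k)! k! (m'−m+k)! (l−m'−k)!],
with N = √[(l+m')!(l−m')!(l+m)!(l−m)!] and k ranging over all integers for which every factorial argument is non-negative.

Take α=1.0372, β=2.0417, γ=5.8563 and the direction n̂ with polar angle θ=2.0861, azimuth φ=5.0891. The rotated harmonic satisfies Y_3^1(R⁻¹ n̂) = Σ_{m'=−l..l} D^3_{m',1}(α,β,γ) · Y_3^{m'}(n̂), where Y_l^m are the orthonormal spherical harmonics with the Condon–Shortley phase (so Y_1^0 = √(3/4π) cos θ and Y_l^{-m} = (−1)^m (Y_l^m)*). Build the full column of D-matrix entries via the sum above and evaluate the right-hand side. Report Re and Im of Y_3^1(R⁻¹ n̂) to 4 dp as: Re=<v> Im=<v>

Re=0.1994 Im=-0.0757

Need the full column D^3_{m',1} for m'=−3..3 at α=1.0372, β=2.0417, γ=5.8563.
cos(β/2)=0.522641, sin(β/2)=0.852553
d^3_{-3,1}: single k=4 term ⇒ +0.558905;  D = -0.515459-0.216047i
d^3_{-2,1}: k∈[3..4] ⇒ +0.559506 -0.744406 = -0.184899;  D = +0.148273-0.110467i
d^3_{-1,1}: k∈[2..4] ⇒ +0.325394 -1.154469 +0.383996 = -0.445079;  D = -0.047405-0.442548i
d^3_{0,1}: k∈[1..3] ⇒ +0.115168 -0.919363 +0.815456 = +0.011261;  D = +0.010250+0.004662i
d^3_{1,1}: k∈[0..2] ⇒ +0.020381 -0.433858 +0.865852 = +0.452375;  D = +0.370706-0.259267i
d^3_{2,1}: k∈[0..1] ⇒ -0.105133 +0.559506 = +0.454373;  D = -0.034825-0.453037i
d^3_{3,1}: single k=0 term ⇒ +0.210041;  D = -0.188498-0.092659i
Y_3^{m'}(θ=2.0861,φ=5.0891) and Σ D·Y over m':
  (-0.5155-0.2160i)·(-0.2486-0.1172i)  (+0.1483-0.1105i)·(+0.2781-0.2609i)  (-0.0474-0.4425i)·(+0.0222+0.0560i)  (+0.0103+0.0047i)·(+0.3284+0.0000i)  (+0.3707-0.2593i)·(-0.0222+0.0560i)  (-0.0348-0.4530i)·(+0.2781+0.2609i)  (-0.1885-0.0927i)·(+0.2486-0.1172i)
Y_3^1(R⁻¹ n̂) = +0.199435-0.075693i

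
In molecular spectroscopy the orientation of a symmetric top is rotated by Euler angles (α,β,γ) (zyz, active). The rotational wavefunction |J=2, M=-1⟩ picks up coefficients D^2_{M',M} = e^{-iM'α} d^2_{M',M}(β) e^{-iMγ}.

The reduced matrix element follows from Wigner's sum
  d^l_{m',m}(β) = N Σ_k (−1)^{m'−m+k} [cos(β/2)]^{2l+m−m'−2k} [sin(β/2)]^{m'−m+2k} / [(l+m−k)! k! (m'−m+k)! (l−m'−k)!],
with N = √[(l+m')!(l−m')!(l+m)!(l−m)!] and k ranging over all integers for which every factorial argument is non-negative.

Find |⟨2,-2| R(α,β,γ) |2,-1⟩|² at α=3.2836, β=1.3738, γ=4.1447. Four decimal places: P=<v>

D^2_{-2,-1}(3.2836,1.3738,4.1447) = e^{-i·-2·3.2836}·d^2_{-2,-1}(1.3738)·e^{-i·-1·4.1447}. Compute d first:
Half-angle: c=0.773216, s=0.634143. N=√(1·24·1·6)=12.000000
k∈{1} keeps every argument non-negative
  k=1: (−1)^0·12.0000/(6)·0.7732^3·0.6341^1 = +0.586299
d^2_{-2,-1}(1.3738) = +0.586299
|D^2_{-2,-1}|² = |d^2_{-2,-1}(β)|² = (+0.586299)² = 0.343747 (the z-rotation phases have unit modulus)

P=0.3437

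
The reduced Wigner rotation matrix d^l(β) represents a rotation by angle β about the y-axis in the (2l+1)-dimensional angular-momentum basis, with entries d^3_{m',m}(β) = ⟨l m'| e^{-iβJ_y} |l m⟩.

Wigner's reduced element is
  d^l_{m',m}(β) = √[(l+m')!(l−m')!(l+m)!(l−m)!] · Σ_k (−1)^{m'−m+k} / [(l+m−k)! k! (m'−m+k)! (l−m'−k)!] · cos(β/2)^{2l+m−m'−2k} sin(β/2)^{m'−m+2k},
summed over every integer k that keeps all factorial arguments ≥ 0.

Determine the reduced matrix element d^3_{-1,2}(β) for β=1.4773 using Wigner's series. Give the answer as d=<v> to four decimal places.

d^3_{-1,2}(β=1.4773) via Wigner's sum:
Half-angle: c=0.739378, s=0.673290. N=√(2·24·120·1)=75.894664
The bounds max(0,m−m')=3 and min(l+m,l−m')=4 give 2 terms
  k=3: (−1)^0·75.8947/(12)·0.7394^3·0.6733^3 = +0.780256
  k=4: (−1)^1·75.8947/(24)·0.7394^1·0.6733^5 = -0.323503
d^3_{-1,2}(1.4773) = +0.780256 -0.323503 = +0.456753

d=0.4568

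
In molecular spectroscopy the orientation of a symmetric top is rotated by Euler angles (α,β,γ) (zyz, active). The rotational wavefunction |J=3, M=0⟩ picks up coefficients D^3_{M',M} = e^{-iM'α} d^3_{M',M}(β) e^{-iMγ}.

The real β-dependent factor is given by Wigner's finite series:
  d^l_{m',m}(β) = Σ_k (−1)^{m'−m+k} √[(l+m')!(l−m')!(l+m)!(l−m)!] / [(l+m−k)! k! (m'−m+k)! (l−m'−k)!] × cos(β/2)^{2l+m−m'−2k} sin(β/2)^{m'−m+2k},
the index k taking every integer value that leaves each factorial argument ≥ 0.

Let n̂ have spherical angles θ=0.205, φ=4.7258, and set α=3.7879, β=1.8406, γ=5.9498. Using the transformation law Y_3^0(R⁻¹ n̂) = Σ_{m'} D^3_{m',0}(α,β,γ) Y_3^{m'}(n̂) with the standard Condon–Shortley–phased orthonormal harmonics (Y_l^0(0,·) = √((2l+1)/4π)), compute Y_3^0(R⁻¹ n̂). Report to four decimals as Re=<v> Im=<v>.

Need the full column D^3_{m',0} for m'=−3..3 at α=3.7879, β=1.8406, γ=5.9498.
cos(β/2)=0.605581, sin(β/2)=0.795783
d^3_{-3,0}: single k=3 term ⇒ +0.500515;  D = +0.180119-0.466982i
d^3_{-2,0}: k∈[2..3] ⇒ +0.466488 -0.805536 = -0.339048;  D = -0.093105-0.326014i
d^3_{-1,0}: k∈[1..3] ⇒ +0.224517 -1.163092 +0.669480 = -0.269096;  D = +0.214823+0.162061i
d^3_{0,0}: k∈[0..3] ⇒ +0.049321 -0.766518 +1.323631 -0.253962 = +0.352472;  D = +0.352472+0.000000i
d^3_{1,0}: k∈[0..2] ⇒ -0.224517 +1.163092 -0.669480 = +0.269096;  D = -0.214823+0.162061i
d^3_{2,0}: k∈[0..1] ⇒ +0.466488 -0.805536 = -0.339048;  D = -0.093105+0.326014i
d^3_{3,0}: single k=0 term ⇒ -0.500515;  D = -0.180119-0.466982i
Y_3^{m'}(θ=0.205,φ=4.7258) and Σ D·Y over m':
  (+0.1801-0.4670i)·(-0.0001-0.0035i)  (-0.0931-0.3260i)·(-0.0414+0.0011i)  (+0.2148+0.1621i)·(+0.0033+0.2495i)  (+0.3525+0.0000i)·(+0.6550+0.0000i)  (-0.2148+0.1621i)·(-0.0033+0.2495i)  (-0.0931+0.3260i)·(-0.0414-0.0011i)  (-0.1801-0.4670i)·(+0.0001-0.0035i)
Y_3^0(R⁻¹ n̂) = +0.156554+0.000000i

Re=0.1566 Im=0.0000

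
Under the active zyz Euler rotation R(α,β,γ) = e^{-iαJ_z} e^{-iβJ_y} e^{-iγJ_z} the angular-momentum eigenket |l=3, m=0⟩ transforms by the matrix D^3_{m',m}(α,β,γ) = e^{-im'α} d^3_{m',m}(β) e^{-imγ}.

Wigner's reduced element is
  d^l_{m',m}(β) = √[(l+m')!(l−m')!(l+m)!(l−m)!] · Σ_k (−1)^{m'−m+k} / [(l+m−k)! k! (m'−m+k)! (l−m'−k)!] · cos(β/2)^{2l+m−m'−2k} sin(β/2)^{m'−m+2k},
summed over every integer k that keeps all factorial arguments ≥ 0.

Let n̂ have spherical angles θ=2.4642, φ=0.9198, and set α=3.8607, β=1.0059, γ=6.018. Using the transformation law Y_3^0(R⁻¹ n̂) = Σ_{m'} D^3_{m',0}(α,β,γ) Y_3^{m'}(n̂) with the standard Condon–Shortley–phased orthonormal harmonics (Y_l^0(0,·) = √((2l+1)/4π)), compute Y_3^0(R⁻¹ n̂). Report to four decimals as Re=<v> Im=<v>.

Need the full column D^3_{m',0} for m'=−3..3 at α=3.8607, β=1.0059, γ=6.018.
cos(β/2)=0.876164, sin(β/2)=0.482012
d^3_{-3,0}: single k=3 term ⇒ +0.336858;  D = +0.186441-0.280558i
d^3_{-2,0}: k∈[2..3] ⇒ +0.749928 -0.226968 = +0.522960;  D = +0.069132+0.518370i
d^3_{-1,0}: k∈[1..3] ⇒ +0.862138 -0.782786 +0.078971 = +0.158323;  D = -0.119121-0.104289i
d^3_{0,0}: k∈[0..3] ⇒ +0.452391 -1.232257 +0.372946 -0.012541 = -0.419461;  D = -0.419461+0.000000i
d^3_{1,0}: k∈[0..2] ⇒ -0.862138 +0.782786 -0.078971 = -0.158323;  D = +0.119121-0.104289i
d^3_{2,0}: k∈[0..1] ⇒ +0.749928 -0.226968 = +0.522960;  D = +0.069132-0.518370i
d^3_{3,0}: single k=0 term ⇒ -0.336858;  D = -0.186441-0.280558i
Y_3^{m'}(θ=2.4642,φ=0.9198) and Σ D·Y over m':
  (+0.1864-0.2806i)·(-0.0953-0.0383i)  (+0.0691+0.5184i)·(+0.0831+0.3016i)  (-0.1191-0.1043i)·(+0.2499-0.3280i)  (-0.4195+0.0000i)·(-0.0104+0.0000i)  (+0.1191-0.1043i)·(-0.2499-0.3280i)  (+0.0691-0.5184i)·(+0.0831-0.3016i)  (-0.1864-0.2806i)·(+0.0953-0.0383i)
Y_3^0(R⁻¹ n̂) = -0.481811+0.000000i

Re=-0.4818 Im=0.0000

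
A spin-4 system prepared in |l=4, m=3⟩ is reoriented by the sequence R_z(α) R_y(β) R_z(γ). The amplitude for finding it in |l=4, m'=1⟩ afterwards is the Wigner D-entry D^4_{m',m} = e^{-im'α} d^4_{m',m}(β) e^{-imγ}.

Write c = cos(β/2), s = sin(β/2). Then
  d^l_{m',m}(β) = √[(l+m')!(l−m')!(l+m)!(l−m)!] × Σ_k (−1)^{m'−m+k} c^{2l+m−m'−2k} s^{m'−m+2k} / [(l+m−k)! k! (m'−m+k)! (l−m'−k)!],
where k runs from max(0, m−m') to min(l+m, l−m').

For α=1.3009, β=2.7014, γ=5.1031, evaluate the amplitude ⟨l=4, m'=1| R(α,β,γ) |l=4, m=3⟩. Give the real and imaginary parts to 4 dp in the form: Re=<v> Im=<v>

D^4_{1,3}(1.3009,2.7014,5.1031) = e^{-i·1·1.3009}·d^4_{1,3}(2.7014)·e^{-i·3·5.1031}. Compute d first:
c=cos(2.7014/2)=0.218324, s=sin(2.7014/2)=0.975876; N=√[120·6·5040·1]=1904.940944
The bounds max(0,m−m')=2 and min(l+m,l−m')=3 give 2 terms
  k=2: (−1)^0·1904.9409/(240)·0.2183^6·0.9759^2 = +0.000819
  k=3: (−1)^1·1904.9409/(144)·0.2183^4·0.9759^4 = -0.027258
d^4_{1,3}(2.7014) = +0.000819 -0.027258 = -0.026440
D = (+0.266632-0.963799i)·(-0.026440)·(-0.921581-0.388187i) = +0.016389-0.020748i

Re=0.0164 Im=-0.0207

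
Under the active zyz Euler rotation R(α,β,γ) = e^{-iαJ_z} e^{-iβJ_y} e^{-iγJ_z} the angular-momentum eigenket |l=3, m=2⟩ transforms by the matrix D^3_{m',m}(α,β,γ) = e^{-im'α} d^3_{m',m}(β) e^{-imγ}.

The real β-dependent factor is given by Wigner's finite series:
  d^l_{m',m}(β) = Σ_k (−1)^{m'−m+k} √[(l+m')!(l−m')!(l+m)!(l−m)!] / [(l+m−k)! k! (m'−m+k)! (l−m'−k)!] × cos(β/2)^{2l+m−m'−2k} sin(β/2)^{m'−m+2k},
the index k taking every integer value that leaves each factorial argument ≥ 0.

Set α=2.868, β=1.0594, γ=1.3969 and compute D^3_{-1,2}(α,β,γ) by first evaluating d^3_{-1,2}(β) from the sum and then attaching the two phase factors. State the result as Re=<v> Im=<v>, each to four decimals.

D^3_{-1,2}(2.868,1.0594,1.3969) = e^{-i·-1·2.868}·d^3_{-1,2}(1.0594)·e^{-i·2·1.3969}. Compute d first:
With c≡cos(β/2)=0.862959 and s≡sin(β/2)=0.505274, N=[2·24·120·1]^{1/2}=75.894664
k∈{3,4} keeps every argument non-negative
  k=3: (−1)^0·75.8947/(12)·0.8630^3·0.5053^3 = +0.524303
  k=4: (−1)^1·75.8947/(24)·0.8630^1·0.5053^5 = -0.089872
d^3_{-1,2}(1.0594) = +0.524303 -0.089872 = +0.434430
Phases: e^{-i·(-1)·2.868}=-0.962806+0.270192i, e^{-i·(2)·1.3969}=-0.940127-0.340823i ⇒ D=+0.433235+0.032205i

Re=0.4332 Im=0.0322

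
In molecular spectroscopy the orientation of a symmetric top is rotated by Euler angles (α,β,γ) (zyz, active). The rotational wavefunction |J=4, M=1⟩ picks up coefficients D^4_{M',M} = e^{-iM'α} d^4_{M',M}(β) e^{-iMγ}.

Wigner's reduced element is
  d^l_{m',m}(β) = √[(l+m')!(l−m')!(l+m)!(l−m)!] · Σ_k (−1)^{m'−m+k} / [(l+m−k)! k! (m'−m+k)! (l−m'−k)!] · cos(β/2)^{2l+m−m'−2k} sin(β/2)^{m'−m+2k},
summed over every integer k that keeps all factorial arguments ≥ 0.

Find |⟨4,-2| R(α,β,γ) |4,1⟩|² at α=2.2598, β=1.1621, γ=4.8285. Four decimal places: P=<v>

P=0.1523

Split into d^4_{-2,1}(β=1.1621) × two z-phases.
With c≡cos(β/2)=0.835887 and s≡sin(β/2)=0.548902, N=[2·720·120·6]^{1/2}=1018.233765
k∈{3,4,5} keeps every argument non-negative
  k=3: (−1)^0·1018.2338/(72)·0.8359^5·0.5489^3 = +0.954413
  k=4: (−1)^1·1018.2338/(48)·0.8359^3·0.5489^5 = -0.617337
  k=5: (−1)^2·1018.2338/(240)·0.8359^1·0.5489^7 = +0.053241
d^4_{-2,1}(1.1621) = +0.954413 -0.617337 +0.053241 = +0.390317
|D^4_{-2,1}|² = |d^4_{-2,1}(β)|² = (+0.390317)² = 0.152348 (the z-rotation phases have unit modulus)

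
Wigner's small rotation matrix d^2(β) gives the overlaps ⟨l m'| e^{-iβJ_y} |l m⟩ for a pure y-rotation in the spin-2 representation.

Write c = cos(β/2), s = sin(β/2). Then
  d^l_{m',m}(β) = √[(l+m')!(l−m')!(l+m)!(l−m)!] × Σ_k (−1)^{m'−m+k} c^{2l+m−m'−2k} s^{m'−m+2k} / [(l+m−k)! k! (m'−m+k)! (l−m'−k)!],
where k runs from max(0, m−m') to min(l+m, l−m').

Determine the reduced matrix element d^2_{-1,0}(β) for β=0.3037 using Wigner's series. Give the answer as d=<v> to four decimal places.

d=0.3495

d^2_{-1,0}(β=0.3037) via Wigner's sum:
c=cos(0.3037/2)=0.988493, s=sin(0.3037/2)=0.151267; N=√[1·6·2·2]=4.898979
The bounds max(0,m−m')=1 and min(l+m,l−m')=2 give 2 terms
  k=1: (−1)^0·4.8990/(2)·0.9885^3·0.1513^1 = +0.357883
  k=2: (−1)^1·4.8990/(2)·0.9885^1·0.1513^3 = -0.008381
d^2_{-1,0}(0.3037) = +0.357883 -0.008381 = +0.349502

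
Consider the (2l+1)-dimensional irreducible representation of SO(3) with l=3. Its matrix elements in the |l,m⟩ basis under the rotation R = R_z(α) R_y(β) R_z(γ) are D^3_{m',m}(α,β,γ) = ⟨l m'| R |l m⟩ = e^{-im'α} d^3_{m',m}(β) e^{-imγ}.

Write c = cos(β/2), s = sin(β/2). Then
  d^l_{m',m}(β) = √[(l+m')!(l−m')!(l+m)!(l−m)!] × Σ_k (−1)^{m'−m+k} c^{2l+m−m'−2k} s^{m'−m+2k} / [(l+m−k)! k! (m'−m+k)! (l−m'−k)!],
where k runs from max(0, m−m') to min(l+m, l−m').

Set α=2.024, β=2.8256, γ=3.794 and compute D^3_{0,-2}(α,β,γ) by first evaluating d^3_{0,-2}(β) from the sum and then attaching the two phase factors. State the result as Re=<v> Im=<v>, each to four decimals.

Re=-0.0330 Im=-0.1213

D^3_{0,-2}(2.024,2.8256,3.794) = e^{-i·0·2.024}·d^3_{0,-2}(2.8256)·e^{-i·-2·3.794}. Compute d first:
c=cos(2.8256/2)=0.157340, s=sin(2.8256/2)=0.987545; N=√[6·6·1·120]=65.726707
k∈{0,1} keeps every argument non-negative
  k=0: (−1)^2·65.7267/(12)·0.1573^4·0.9875^2 = +0.003274
  k=1: (−1)^3·65.7267/(12)·0.1573^2·0.9875^4 = -0.128963
d^3_{0,-2}(2.8256) = +0.003274 -0.128963 = -0.125689
Attach z-rotation phases: D = e^{-i(0)(2.024)}·(-0.125689)·e^{-i(-2)(3.794)} = -0.033038-0.121269i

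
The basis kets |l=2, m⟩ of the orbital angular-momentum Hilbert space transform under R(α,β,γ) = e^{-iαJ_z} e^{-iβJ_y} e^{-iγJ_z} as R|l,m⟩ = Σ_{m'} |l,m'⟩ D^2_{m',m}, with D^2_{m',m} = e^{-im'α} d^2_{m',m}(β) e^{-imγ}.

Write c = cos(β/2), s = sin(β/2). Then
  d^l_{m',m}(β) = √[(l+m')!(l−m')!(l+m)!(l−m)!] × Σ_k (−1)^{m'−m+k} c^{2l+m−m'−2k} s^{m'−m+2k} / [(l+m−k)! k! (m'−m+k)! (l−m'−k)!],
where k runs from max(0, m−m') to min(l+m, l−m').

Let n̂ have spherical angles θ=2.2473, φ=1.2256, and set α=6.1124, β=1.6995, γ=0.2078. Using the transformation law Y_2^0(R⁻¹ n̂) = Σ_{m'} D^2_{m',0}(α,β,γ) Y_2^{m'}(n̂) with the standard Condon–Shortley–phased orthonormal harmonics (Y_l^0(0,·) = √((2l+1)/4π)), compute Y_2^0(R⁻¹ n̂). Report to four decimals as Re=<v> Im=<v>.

Need the full column D^2_{m',0} for m'=−2..2 at α=6.1124, β=1.6995, γ=0.2078.
cos(β/2)=0.660171, sin(β/2)=0.751115
d^2_{-2,0}: single k=2 term ⇒ +0.602285;  D = +0.567490-0.201746i
d^2_{-1,0}: k∈[1..2] ⇒ +0.529360 -0.685255 = -0.155894;  D = -0.153626+0.026495i
d^2_{0,0}: k∈[0..2] ⇒ +0.189944 -0.983527 +0.318293 = -0.475290;  D = -0.475290+0.000000i
d^2_{1,0}: k∈[0..1] ⇒ -0.529360 +0.685255 = +0.155894;  D = +0.153626+0.026495i
d^2_{2,0}: single k=0 term ⇒ +0.602285;  D = +0.567490+0.201746i
Y_2^{m'}(θ=2.2473,φ=1.2256) and Σ D·Y over m':
  (+0.5675-0.2017i)·(-0.1811-0.1496i)  (-0.1536+0.0265i)·(-0.1276+0.3549i)  (-0.4753+0.0000i)·(+0.0555+0.0000i)  (+0.1536+0.0265i)·(+0.1276+0.3549i)  (+0.5675+0.2017i)·(-0.1811+0.1496i)
Y_2^0(R⁻¹ n̂) = -0.271839+0.000000i

Re=-0.2718 Im=0.0000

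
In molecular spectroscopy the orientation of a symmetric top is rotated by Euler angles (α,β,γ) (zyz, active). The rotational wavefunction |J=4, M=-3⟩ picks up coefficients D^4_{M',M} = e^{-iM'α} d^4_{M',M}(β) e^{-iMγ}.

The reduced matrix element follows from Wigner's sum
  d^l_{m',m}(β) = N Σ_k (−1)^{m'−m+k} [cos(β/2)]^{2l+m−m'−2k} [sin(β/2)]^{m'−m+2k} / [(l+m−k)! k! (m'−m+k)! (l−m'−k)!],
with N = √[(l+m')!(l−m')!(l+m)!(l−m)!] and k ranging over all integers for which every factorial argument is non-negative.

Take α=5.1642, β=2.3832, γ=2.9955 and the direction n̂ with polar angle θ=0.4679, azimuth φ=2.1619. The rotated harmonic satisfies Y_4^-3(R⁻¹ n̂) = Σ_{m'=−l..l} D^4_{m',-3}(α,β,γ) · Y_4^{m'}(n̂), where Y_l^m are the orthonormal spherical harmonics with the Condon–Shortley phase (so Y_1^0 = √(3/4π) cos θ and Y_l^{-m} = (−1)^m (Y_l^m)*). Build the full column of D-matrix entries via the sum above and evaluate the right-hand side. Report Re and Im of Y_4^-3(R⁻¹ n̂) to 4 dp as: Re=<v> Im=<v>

Re=-0.0147 Im=0.0274

Need the full column D^4_{m',-3} for m'=−4..4 at α=5.1642, β=2.3832, γ=2.9955.
cos(β/2)=0.370174, sin(β/2)=0.928962
d^4_{-4,-3}: single k=1 term ⇒ +0.002503;  D = -0.000502-0.002452i
d^4_{-3,-3}: k∈[0..1] ⇒ +0.000353 -0.015543 = -0.015190;  D = -0.012059+0.009237i
d^4_{-2,-3}: k∈[0..1] ⇒ -0.003311 +0.062547 = +0.059237;  D = +0.052938+0.026581i
d^4_{-1,-3}: k∈[0..1] ⇒ +0.017624 -0.184984 = -0.167361;  D = +0.002265-0.167345i
d^4_{0,-3}: k∈[0..1] ⇒ -0.065931 +0.415215 = +0.349284;  D = -0.316271+0.148229i
d^4_{1,-3}: k∈[0..1] ⇒ +0.184984 -0.698990 = -0.514006;  D = +0.399448+0.323486i
d^4_{2,-3}: k∈[0..1] ⇒ -0.393907 +0.826908 = +0.433001;  D = +0.098249-0.421707i
d^4_{3,-3}: k∈[0..1] ⇒ +0.616451 -0.554607 = +0.061844;  D = +0.060314-0.013672i
d^4_{4,-3}: single k=0 term ⇒ -0.625083;  D = -0.390479-0.488114i
Y_4^{m'}(θ=0.4679,φ=2.1619) and Σ D·Y over m':
  (-0.0005-0.0025i)·(-0.0131-0.0128i)  (-0.0121+0.0092i)·(+0.1004-0.0206i)  (+0.0529+0.0266i)·(-0.1180+0.2882i)  (+0.0023-0.1673i)·(-0.2734-0.4073i)  (-0.3163+0.1482i)·(+0.1388+0.0000i)  (+0.3994+0.3235i)·(+0.2734-0.4073i)  (+0.0982-0.4217i)·(-0.1180-0.2882i)  (+0.0603-0.0137i)·(-0.1004-0.0206i)  (-0.3905-0.4881i)·(-0.0131+0.0128i)
Y_4^-3(R⁻¹ n̂) = -0.014734+0.027382i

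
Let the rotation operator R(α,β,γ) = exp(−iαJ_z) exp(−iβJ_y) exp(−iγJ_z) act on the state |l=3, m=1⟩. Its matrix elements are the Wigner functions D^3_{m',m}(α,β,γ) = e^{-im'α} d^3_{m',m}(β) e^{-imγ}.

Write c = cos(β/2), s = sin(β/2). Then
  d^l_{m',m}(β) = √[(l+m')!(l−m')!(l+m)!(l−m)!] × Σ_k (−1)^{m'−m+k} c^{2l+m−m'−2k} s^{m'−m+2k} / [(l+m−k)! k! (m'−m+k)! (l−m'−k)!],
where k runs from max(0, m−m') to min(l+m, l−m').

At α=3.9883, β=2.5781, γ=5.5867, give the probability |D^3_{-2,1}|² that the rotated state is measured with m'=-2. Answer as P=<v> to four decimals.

P=0.3583

First d^3_{-2,1}(β=2.5781), then the phase factors e^{-i(-2)α} and e^{-i(1)γ}:
c=cos(2.5781/2)=0.278034, s=sin(2.5781/2)=0.960571; N=√[1·120·24·2]=75.894664
k∈{3,4} keeps every argument non-negative
  k=3: (−1)^0·75.8947/(12)·0.2780^3·0.9606^3 = +0.120479
  k=4: (−1)^1·75.8947/(24)·0.2780^1·0.9606^5 = -0.719027
d^3_{-2,1}(2.5781) = +0.120479 -0.719027 = -0.598549
|D^3_{-2,1}|² = |d^3_{-2,1}(β)|² = (-0.598549)² = 0.358260 (the z-rotation phases have unit modulus)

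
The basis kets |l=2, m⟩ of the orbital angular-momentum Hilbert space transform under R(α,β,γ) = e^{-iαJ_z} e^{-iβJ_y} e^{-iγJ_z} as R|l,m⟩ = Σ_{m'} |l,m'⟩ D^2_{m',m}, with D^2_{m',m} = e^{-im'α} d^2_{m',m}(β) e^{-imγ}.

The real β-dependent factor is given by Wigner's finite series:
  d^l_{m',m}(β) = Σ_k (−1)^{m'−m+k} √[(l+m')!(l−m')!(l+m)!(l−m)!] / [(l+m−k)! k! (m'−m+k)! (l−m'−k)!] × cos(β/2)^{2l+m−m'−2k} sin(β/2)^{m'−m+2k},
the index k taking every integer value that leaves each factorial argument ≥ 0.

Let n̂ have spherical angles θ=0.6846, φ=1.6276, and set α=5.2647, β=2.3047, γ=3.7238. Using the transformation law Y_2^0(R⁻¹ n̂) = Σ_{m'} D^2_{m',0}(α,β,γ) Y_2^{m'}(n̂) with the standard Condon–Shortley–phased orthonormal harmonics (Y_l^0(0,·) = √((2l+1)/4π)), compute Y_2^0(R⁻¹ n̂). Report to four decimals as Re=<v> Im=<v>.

Need the full column D^2_{m',0} for m'=−2..2 at α=5.2647, β=2.3047, γ=3.7238.
cos(β/2)=0.406341, sin(β/2)=0.913721
d^2_{-2,0}: single k=2 term ⇒ +0.337664;  D = -0.151771-0.301634i
d^2_{-1,0}: k∈[1..2] ⇒ +0.150163 -0.759290 = -0.609128;  D = -0.319583+0.518559i
d^2_{0,0}: k∈[0..2] ⇒ +0.027262 -0.551404 +0.697036 = +0.172895;  D = +0.172895+0.000000i
d^2_{1,0}: k∈[0..1] ⇒ -0.150163 +0.759290 = +0.609128;  D = +0.319583+0.518559i
d^2_{2,0}: single k=0 term ⇒ +0.337664;  D = -0.151771+0.301634i
Y_2^{m'}(θ=0.6846,φ=1.6276) and Σ D·Y over m':
  (-0.1518-0.3016i)·(-0.1535+0.0175i)  (-0.3196+0.5186i)·(-0.0215-0.3778i)  (+0.1729+0.0000i)·(+0.2524+0.0000i)  (+0.3196+0.5186i)·(+0.0215-0.3778i)  (-0.1518+0.3016i)·(-0.1535-0.0175i)
Y_2^0(R⁻¹ n̂) = +0.506389-0.000000i

Re=0.5064 Im=0.0000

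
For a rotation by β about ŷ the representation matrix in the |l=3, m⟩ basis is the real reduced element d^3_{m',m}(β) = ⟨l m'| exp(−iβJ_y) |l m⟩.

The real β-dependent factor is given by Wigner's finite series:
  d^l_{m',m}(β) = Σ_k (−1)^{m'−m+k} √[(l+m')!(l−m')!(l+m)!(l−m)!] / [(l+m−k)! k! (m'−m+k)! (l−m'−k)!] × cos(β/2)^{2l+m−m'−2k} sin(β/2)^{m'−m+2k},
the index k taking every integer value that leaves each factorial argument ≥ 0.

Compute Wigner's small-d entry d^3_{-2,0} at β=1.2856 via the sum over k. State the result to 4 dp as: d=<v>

d^3_{-2,0}(β=1.2856) via Wigner's sum:
With c≡cos(β/2)=0.800420 and s≡sin(β/2)=0.599439, N=[1·120·6·6]^{1/2}=65.726707
The bounds max(0,m−m')=2 and min(l+m,l−m')=3 give 2 terms
  k=2: (−1)^0·65.7267/(12)·0.8004^4·0.5994^2 = +0.807836
  k=3: (−1)^1·65.7267/(12)·0.8004^2·0.5994^4 = -0.453082
d^3_{-2,0}(1.2856) = +0.807836 -0.453082 = +0.354754

d=0.3548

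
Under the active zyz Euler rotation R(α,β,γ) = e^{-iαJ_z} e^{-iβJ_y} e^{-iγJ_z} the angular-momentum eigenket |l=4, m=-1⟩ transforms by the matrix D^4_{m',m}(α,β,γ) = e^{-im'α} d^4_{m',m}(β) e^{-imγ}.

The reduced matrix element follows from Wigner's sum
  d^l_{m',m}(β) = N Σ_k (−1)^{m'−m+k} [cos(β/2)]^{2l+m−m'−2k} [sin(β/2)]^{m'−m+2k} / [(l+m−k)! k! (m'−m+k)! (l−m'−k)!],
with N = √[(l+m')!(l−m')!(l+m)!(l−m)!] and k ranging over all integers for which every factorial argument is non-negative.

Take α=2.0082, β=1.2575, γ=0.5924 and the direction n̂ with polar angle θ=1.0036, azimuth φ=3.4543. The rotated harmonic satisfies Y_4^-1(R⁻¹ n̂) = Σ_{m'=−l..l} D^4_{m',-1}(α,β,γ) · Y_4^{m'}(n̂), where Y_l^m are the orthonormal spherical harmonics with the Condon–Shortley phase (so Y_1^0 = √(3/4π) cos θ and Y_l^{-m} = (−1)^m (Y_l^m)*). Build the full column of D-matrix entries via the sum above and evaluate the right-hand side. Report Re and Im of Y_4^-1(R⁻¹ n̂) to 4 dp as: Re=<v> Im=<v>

Need the full column D^4_{m',-1} for m'=−4..4 at α=2.0082, β=1.2575, γ=0.5924.
cos(β/2)=0.808763, sin(β/2)=0.588134
d^4_{-4,-1}: single k=3 term ⇒ +0.526782;  D = -0.367172+0.377735i
d^4_{-3,-1}: k∈[2..3] ⇒ +0.768337 -0.677190 = +0.091147;  D = +0.086116+0.029864i
d^4_{-2,-1}: k∈[1..3] ⇒ +0.564759 -1.493286 +0.526456 = -0.402072;  D = +0.041576+0.399916i
d^4_{-1,-1}: k∈[0..3] ⇒ +0.183051 -1.452021 +1.535723 -0.270708 = -0.003955;  D = +0.003391-0.002037i
d^4_{0,-1}: k∈[0..3] ⇒ -0.595308 +1.888874 -0.998879 +0.088038 = +0.382725;  D = +0.317510+0.213696i
d^4_{1,-1}: k∈[0..3] ⇒ +0.968014 -1.535723 +0.406063 -0.014316 = -0.175962;  D = -0.027164+0.173853i
d^4_{2,-1}: k∈[0..2] ⇒ -0.995524 +0.789683 -0.083520 = -0.289361;  D = +0.277899-0.080636i
d^4_{3,-1}: k∈[0..1] ⇒ +0.677190 -0.214868 = +0.462322;  D = +0.304782+0.347634i
d^4_{4,-1}: single k=0 term ⇒ -0.278574;  D = -0.111957+0.255087i
Y_4^{m'}(θ=1.0036,φ=3.4543) and Σ D·Y over m':
  (-0.3672+0.3777i)·(+0.0704-0.2126i)  (+0.0861+0.0299i)·(-0.2386+0.3254i)  (+0.0416+0.3999i)·(+0.1969-0.1422i)  (+0.0034-0.0020i)·(+0.1998-0.0646i)  (+0.3175+0.2137i)·(-0.2902+0.0000i)  (-0.0272+0.1739i)·(-0.1998-0.0646i)  (+0.2779-0.0806i)·(+0.1969+0.1422i)  (+0.3048+0.3476i)·(+0.2386+0.3254i)  (-0.1120+0.2551i)·(+0.0704+0.2126i)
Y_4^-1(R⁻¹ n̂) = -0.022052+0.302660i

Re=-0.0221 Im=0.3027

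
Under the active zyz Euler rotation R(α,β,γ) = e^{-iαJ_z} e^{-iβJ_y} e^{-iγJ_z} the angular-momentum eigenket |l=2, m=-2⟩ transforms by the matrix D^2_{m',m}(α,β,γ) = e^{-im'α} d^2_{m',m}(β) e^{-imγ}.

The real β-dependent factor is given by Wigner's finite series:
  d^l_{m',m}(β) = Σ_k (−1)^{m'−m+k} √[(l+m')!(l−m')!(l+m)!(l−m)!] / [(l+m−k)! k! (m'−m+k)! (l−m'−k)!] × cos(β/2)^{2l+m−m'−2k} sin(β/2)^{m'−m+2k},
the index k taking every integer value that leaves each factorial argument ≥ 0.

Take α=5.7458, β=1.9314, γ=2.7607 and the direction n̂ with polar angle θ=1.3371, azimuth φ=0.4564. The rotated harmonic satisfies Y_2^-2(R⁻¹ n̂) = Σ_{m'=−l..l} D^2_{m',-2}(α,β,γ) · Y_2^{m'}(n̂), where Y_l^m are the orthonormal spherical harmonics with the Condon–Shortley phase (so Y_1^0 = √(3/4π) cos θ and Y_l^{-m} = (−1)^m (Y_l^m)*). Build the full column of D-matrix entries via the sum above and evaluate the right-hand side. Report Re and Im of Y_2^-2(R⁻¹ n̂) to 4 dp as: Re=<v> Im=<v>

Re=0.0354 Im=0.3178

Need the full column D^2_{m',-2} for m'=−2..2 at α=5.7458, β=1.9314, γ=2.7607.
cos(β/2)=0.568841, sin(β/2)=0.822447
d^2_{-2,-2}: single k=0 term ⇒ +0.104704;  D = -0.027500-0.101028i
d^2_{-1,-2}: single k=0 term ⇒ -0.302769;  D = -0.081232+0.291668i
d^2_{0,-2}: single k=0 term ⇒ +0.536135;  D = +0.387950-0.370048i
d^2_{1,-2}: single k=0 term ⇒ -0.632915;  D = -0.617046+0.140837i
d^2_{2,-2}: single k=0 term ⇒ +0.457543;  D = +0.435315+0.140878i
Y_2^{m'}(θ=1.3371,φ=0.4564) and Σ D·Y over m':
  (-0.0275-0.1010i)·(+0.2236-0.2892i)  (-0.0812+0.2917i)·(+0.1562-0.0767i)  (+0.3879-0.3700i)·(-0.2647+0.0000i)  (-0.6170+0.1408i)·(-0.1562-0.0767i)  (+0.4353+0.1409i)·(+0.2236+0.2892i)
Y_2^-2(R⁻¹ n̂) = +0.035410+0.317829i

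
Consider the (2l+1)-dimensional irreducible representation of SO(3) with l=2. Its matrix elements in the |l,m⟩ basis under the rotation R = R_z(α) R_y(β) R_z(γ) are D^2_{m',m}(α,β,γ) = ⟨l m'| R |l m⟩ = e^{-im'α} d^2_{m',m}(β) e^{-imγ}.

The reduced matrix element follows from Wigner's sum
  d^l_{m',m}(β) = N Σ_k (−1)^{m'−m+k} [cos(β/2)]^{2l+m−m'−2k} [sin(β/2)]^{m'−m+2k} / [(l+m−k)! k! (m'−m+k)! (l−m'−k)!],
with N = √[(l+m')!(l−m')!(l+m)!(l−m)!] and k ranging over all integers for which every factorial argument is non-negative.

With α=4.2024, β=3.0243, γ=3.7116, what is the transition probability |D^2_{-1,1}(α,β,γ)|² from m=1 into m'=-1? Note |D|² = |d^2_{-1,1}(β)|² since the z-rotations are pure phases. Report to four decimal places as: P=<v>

D^2_{-1,1}(4.2024,3.0243,3.7116) = e^{-i·-1·4.2024}·d^2_{-1,1}(3.0243)·e^{-i·1·3.7116}. Compute d first:
c=cos(3.0243/2)=0.058613, s=sin(3.0243/2)=0.998281; N=√[1·6·6·1]=6.000000
The bounds max(0,m−m')=2 and min(l+m,l−m')=3 give 2 terms
  k=2: (−1)^0·6.0000/(2)·0.0586^2·0.9983^2 = +0.010271
  k=3: (−1)^1·6.0000/(6)·0.0586^0·0.9983^4 = -0.993141
d^2_{-1,1}(3.0243) = +0.010271 -0.993141 = -0.982870
|D^2_{-1,1}|² = |d^2_{-1,1}(β)|² = (-0.982870)² = 0.966033 (the z-rotation phases have unit modulus)

P=0.9660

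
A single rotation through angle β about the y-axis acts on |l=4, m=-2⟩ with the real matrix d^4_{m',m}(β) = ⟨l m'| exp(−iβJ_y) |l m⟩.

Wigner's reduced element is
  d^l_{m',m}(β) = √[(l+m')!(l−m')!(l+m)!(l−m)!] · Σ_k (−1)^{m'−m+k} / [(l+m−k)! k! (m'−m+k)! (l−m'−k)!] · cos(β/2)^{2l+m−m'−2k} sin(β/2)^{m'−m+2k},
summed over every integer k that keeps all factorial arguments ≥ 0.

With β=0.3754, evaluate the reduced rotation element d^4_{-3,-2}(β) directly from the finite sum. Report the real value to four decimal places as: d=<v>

d^4_{-3,-2}(β=0.3754) via Wigner's sum:
c=cos(0.3754/2)=0.982436, s=sin(0.3754/2)=0.186600; N=√[1·5040·2·720]=2693.993318
k: max(0,(-2)−(-3))=1 … min(4+(-2),4−(-3))=2
  k=1: (−1)^0·2693.9933/(720)·0.9824^7·0.1866^1 = +0.616744
  k=2: (−1)^1·2693.9933/(240)·0.9824^5·0.1866^3 = -0.066748
d^4_{-3,-2}(0.3754) = +0.616744 -0.066748 = +0.549996

d=0.5500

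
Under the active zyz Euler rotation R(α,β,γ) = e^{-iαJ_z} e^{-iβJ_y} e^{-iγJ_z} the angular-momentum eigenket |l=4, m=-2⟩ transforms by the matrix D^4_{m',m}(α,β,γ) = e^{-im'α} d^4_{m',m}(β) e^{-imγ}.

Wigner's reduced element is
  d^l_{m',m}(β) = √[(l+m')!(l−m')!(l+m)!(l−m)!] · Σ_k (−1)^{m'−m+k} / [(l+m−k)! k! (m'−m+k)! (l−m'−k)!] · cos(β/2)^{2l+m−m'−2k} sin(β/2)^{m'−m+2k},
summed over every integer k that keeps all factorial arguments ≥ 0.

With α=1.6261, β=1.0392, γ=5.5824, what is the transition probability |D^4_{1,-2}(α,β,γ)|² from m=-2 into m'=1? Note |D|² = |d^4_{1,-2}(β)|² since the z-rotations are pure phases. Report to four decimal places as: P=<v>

P=0.2132

First d^4_{1,-2}(β=1.0392), then the phase factors e^{-i(1)α} and e^{-i(-2)γ}:
c=cos(1.0392/2)=0.868018, s=sin(1.0392/2)=0.496533; N=√[120·6·2·720]=1018.233765
k∈{0,1,2} keeps every argument non-negative
  k=0: (−1)^3·1018.2338/(72)·0.8680^5·0.4965^3 = -0.853105
  k=1: (−1)^4·1018.2338/(48)·0.8680^3·0.4965^5 = +0.418729
  k=2: (−1)^5·1018.2338/(240)·0.8680^1·0.4965^7 = -0.027403
d^4_{1,-2}(1.0392) = -0.853105 +0.418729 -0.027403 = -0.461780
|D^4_{1,-2}|² = |d^4_{1,-2}(β)|² = (-0.461780)² = 0.213241 (the z-rotation phases have unit modulus)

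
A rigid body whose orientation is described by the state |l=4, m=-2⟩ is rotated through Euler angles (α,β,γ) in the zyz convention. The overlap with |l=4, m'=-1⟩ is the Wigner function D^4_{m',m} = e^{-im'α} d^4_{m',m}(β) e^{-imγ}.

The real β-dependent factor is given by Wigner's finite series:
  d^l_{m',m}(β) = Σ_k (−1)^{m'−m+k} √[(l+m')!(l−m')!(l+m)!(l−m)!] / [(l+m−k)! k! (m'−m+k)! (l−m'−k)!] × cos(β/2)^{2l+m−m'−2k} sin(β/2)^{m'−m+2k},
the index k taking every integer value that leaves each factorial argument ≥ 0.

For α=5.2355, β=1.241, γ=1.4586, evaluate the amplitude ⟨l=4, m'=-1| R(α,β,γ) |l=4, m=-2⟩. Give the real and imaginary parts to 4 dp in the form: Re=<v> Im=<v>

D^4_{-1,-2}(5.2355,1.241,1.4586) = e^{-i·-1·5.2355}·d^4_{-1,-2}(1.241)·e^{-i·-2·1.4586}. Compute d first:
Half-angle: c=0.813588, s=0.581442. N=√(6·120·2·720)=1018.233765
The bounds max(0,m−m')=0 and min(l+m,l−m')=2 give 3 terms
  k=0: (−1)^1·1018.2338/(240)·0.8136^7·0.5814^1 = -0.582068
  k=1: (−1)^2·1018.2338/(48)·0.8136^5·0.5814^3 = +1.486441
  k=2: (−1)^3·1018.2338/(72)·0.8136^3·0.5814^5 = -0.506128
d^4_{-1,-2}(1.241) = -0.582068 +1.486441 -0.506128 = +0.398245
Attach z-rotation phases: D = e^{-i(-1)(5.2355)}·(+0.398245)·e^{-i(-2)(1.4586)} = -0.117202+0.380609i

Re=-0.1172 Im=0.3806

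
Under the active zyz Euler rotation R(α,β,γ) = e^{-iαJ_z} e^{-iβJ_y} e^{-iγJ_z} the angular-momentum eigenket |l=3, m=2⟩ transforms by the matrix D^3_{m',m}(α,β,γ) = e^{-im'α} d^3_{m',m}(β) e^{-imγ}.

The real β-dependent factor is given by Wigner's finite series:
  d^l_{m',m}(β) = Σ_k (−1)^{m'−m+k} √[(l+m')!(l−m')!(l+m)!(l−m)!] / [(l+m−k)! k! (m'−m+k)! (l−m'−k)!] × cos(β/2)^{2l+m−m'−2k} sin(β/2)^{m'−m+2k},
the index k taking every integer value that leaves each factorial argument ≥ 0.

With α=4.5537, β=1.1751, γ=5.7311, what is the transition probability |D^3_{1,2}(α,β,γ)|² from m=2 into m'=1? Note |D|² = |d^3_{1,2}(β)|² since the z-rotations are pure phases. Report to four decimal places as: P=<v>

P=0.0062

First d^3_{1,2}(β=1.1751), then the phase factors e^{-i(1)α} and e^{-i(2)γ}:
c=cos(1.1751/2)=0.832301, s=sin(1.1751/2)=0.554324; N=√[24·2·120·1]=75.894664
k: max(0,(2)−(1))=1 … min(3+(2),3−(1))=2
  k=1: (−1)^0·75.8947/(24)·0.8323^5·0.5543^1 = +0.700110
  k=2: (−1)^1·75.8947/(12)·0.8323^3·0.5543^3 = -0.621100
d^3_{1,2}(1.1751) = +0.700110 -0.621100 = +0.079010
|D^3_{1,2}|² = |d^3_{1,2}(β)|² = (+0.079010)² = 0.006243 (the z-rotation phases have unit modulus)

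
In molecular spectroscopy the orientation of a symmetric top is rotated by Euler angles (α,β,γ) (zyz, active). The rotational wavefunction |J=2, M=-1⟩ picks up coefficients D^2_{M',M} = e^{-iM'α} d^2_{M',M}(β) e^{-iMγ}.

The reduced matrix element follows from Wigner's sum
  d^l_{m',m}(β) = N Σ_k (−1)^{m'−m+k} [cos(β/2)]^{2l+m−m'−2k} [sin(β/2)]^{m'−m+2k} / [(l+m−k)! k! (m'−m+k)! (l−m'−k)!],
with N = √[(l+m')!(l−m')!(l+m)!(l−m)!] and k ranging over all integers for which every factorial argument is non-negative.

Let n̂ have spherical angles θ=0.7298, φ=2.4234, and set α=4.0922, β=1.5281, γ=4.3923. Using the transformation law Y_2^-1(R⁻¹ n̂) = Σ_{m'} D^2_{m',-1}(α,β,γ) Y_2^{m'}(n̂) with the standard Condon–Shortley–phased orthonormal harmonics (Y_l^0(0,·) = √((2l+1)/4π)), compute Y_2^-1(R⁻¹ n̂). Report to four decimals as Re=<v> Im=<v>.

Re=-0.0223 Im=-0.0129

Need the full column D^2_{m',-1} for m'=−2..2 at α=4.0922, β=1.5281, γ=4.3923.
cos(β/2)=0.722040, sin(β/2)=0.691851
d^2_{-2,-1}: single k=1 term ⇒ +0.520867;  D = +0.520839+0.005380i
d^2_{-1,-1}: k∈[0..1] ⇒ +0.271797 -0.748634 = -0.476836;  D = +0.281125-0.385151i
d^2_{0,-1}: k∈[0..1] ⇒ -0.637929 +0.585700 = -0.052229;  D = +0.016434+0.049576i
d^2_{1,-1}: k∈[0..1] ⇒ +0.748634 -0.229114 = +0.519520;  D = +0.496301+0.153578i
d^2_{2,-1}: single k=0 term ⇒ -0.478222;  D = +0.380558-0.289607i
Y_2^{m'}(θ=0.7298,φ=2.4234) and Σ D·Y over m':
  (+0.5208+0.0054i)·(+0.0230+0.1702i)  (+0.2811-0.3852i)·(-0.2891-0.2526i)  (+0.0164+0.0496i)·(+0.2102+0.0000i)  (+0.4963+0.1536i)·(+0.2891-0.2526i)  (+0.3806-0.2896i)·(+0.0230-0.1702i)
Y_2^-1(R⁻¹ n̂) = -0.022296-0.012905i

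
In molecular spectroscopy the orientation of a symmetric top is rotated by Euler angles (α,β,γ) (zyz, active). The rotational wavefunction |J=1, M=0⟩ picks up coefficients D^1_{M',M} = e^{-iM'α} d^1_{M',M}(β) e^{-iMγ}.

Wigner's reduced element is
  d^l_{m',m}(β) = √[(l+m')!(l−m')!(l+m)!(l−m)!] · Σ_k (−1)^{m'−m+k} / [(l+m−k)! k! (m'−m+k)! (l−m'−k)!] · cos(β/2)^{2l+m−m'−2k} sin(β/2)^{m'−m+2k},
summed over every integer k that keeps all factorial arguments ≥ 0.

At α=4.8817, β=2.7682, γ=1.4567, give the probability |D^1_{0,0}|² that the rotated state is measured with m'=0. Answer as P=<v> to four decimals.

First d^1_{0,0}(β=2.7682), then the phase factors e^{-i(0)α} and e^{-i(0)γ}:
c=cos(2.7682/2)=0.185614, s=sin(2.7682/2)=0.982623; N=√[1·1·1·1]=1.000000
The bounds max(0,m−m')=0 and min(l+m,l−m')=1 give 2 terms
  k=0: (−1)^0·1.0000/(1)·0.1856^2·0.9826^0 = +0.034452
  k=1: (−1)^1·1.0000/(1)·0.1856^0·0.9826^2 = -0.965548
d^1_{0,0}(2.7682) = +0.034452 -0.965548 = -0.931095
|D^1_{0,0}|² = |d^1_{0,0}(β)|² = (-0.931095)² = 0.866938 (the z-rotation phases have unit modulus)

P=0.8669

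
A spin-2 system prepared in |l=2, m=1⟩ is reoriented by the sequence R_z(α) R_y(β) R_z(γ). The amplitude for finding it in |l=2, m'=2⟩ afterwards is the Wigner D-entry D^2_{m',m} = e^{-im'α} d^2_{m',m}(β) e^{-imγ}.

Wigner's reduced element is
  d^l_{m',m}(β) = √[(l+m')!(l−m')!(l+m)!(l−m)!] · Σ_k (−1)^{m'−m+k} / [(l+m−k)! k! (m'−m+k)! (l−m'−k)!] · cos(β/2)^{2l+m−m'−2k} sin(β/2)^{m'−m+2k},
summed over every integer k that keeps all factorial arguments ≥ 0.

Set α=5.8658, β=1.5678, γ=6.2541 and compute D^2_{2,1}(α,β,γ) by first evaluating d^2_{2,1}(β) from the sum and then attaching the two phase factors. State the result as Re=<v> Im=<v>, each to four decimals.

Re=-0.3257 Im=-0.3813

D^2_{2,1}(5.8658,1.5678,6.2541) = e^{-i·2·5.8658}·d^2_{2,1}(1.5678)·e^{-i·1·6.2541}. Compute d first:
Half-angle: c=0.708165, s=0.706047. N=√(24·1·6·1)=12.000000
k: max(0,(1)−(2))=0 … min(2+(1),2−(2))=0
  k=0: (−1)^1·12.0000/(6)·0.7082^3·0.7060^1 = -0.501496
d^2_{2,1}(1.5678) = -0.501496
Attach z-rotation phases: D = e^{-i(2)(5.8658)}·(-0.501496)·e^{-i(1)(6.2541)} = -0.325727-0.381314i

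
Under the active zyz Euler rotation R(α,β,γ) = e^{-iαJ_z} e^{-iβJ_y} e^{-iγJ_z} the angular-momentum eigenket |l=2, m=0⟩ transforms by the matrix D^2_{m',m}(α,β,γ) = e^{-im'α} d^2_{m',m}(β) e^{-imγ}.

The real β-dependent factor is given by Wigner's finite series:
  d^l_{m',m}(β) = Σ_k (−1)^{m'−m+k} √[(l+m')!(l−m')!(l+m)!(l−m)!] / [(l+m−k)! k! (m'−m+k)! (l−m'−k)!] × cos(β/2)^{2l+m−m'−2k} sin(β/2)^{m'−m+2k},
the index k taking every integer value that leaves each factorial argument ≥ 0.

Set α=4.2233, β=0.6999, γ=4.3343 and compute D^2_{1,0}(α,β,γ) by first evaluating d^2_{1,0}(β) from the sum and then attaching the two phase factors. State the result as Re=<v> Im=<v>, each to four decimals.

Re=0.2835 Im=-0.5327

Split into d^2_{1,0}(β=0.6999) × two z-phases.
c=cos(0.6999/2)=0.939390, s=sin(0.6999/2)=0.342851; N=√[6·1·2·2]=4.898979
k∈{0,1} keeps every argument non-negative
  k=0: (−1)^1·4.8990/(2)·0.9394^3·0.3429^1 = -0.696175
  k=1: (−1)^2·4.8990/(2)·0.9394^1·0.3429^3 = +0.092734
d^2_{1,0}(0.6999) = -0.696175 +0.092734 = -0.603441
Phases: e^{-i·(1)·4.2233}=-0.469822+0.882761i, e^{-i·(0)·4.3343}=+1.000000+0.000000i ⇒ D=+0.283510-0.532695i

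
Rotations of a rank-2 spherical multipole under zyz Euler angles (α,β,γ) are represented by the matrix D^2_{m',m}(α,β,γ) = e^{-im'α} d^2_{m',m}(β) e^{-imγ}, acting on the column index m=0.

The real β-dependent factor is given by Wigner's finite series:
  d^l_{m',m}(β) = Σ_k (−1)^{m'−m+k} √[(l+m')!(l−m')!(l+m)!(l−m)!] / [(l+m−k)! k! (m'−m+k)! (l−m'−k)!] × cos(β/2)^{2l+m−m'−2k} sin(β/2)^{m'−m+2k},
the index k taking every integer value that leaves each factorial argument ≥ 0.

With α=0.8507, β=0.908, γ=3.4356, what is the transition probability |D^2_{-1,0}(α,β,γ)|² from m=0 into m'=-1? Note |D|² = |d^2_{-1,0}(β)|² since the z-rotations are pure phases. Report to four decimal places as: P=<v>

P=0.3529

Split into d^2_{-1,0}(β=0.908) × two z-phases.
c=cos(0.908/2)=0.898700, s=sin(0.908/2)=0.438564; N=√[1·6·2·2]=4.898979
k∈{1,2} keeps every argument non-negative
  k=1: (−1)^0·4.8990/(2)·0.8987^3·0.4386^1 = +0.779745
  k=2: (−1)^1·4.8990/(2)·0.8987^1·0.4386^3 = -0.185690
d^2_{-1,0}(0.908) = +0.779745 -0.185690 = +0.594055
|D^2_{-1,0}|² = |d^2_{-1,0}(β)|² = (+0.594055)² = 0.352901 (the z-rotation phases have unit modulus)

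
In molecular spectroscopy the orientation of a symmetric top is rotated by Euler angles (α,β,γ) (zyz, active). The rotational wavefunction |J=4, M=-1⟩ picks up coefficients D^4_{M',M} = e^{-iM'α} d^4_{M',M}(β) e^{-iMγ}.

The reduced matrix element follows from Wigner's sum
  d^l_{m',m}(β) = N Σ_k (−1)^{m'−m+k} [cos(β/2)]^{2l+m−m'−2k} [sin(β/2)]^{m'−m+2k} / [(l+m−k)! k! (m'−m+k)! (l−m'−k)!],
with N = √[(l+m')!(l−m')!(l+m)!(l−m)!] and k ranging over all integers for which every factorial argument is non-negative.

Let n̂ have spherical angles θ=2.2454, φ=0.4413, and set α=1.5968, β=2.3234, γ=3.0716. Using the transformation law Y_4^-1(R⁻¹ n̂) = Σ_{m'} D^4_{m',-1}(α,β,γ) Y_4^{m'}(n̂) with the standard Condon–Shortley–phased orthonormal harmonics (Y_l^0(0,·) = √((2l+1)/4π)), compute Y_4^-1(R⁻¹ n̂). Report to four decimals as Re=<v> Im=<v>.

Need the full column D^4_{m',-1} for m'=−4..4 at α=1.5968, β=2.3234, γ=3.0716.
cos(β/2)=0.397780, sin(β/2)=0.917481
d^4_{-4,-1}: single k=3 term ⇒ +0.057557;  D = -0.057524-0.001958i
d^4_{-3,-1}: k∈[2..3] ⇒ +0.026468 -0.234682 = -0.208214;  D = +0.001670-0.208207i
d^4_{-2,-1}: k∈[1..3] ⇒ +0.006134 -0.163160 +0.578668 = +0.421642;  D = +0.421574-0.007583i
d^4_{-1,-1}: k∈[0..3] ⇒ +0.000627 -0.050020 +0.532209 -0.943775 = -0.460959;  D = +0.020271+0.460513i
d^4_{0,-1}: k∈[0..3] ⇒ -0.006466 +0.206383 -1.097946 +0.973502 = +0.075473;  D = -0.075288+0.005278i
d^4_{1,-1}: k∈[0..3] ⇒ +0.033347 -0.532209 +1.415662 -0.502083 = +0.414717;  D = +0.039750+0.412807i
d^4_{2,-1}: k∈[0..2] ⇒ -0.108773 +0.868002 -0.923545 = -0.164316;  D = -0.163095+0.019997i
d^4_{3,-1}: k∈[0..1] ⇒ +0.234682 -0.749098 = -0.514416;  D = +0.075858+0.508792i
d^4_{4,-1}: single k=0 term ⇒ -0.306202;  D = +0.301578-0.053013i
Y_4^{m'}(θ=2.2454,φ=0.4413) and Σ D·Y over m':
  (-0.0575-0.0020i)·(-0.0318-0.1615i)  (+0.0017-0.2082i)·(-0.0910+0.3611i)  (+0.4216-0.0076i)·(+0.2243-0.2727i)  (+0.0203+0.4605i)·(+0.0562-0.0265i)  (-0.0753+0.0053i)·(-0.3572+0.0000i)  (+0.0398+0.4128i)·(-0.0562-0.0265i)  (-0.1631+0.0200i)·(+0.2243+0.2727i)  (+0.0759+0.5088i)·(+0.0910+0.3611i)  (+0.3016-0.0530i)·(-0.0318+0.1615i)
Y_4^-1(R⁻¹ n̂) = -0.001871-0.004492i

Re=-0.0019 Im=-0.0045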